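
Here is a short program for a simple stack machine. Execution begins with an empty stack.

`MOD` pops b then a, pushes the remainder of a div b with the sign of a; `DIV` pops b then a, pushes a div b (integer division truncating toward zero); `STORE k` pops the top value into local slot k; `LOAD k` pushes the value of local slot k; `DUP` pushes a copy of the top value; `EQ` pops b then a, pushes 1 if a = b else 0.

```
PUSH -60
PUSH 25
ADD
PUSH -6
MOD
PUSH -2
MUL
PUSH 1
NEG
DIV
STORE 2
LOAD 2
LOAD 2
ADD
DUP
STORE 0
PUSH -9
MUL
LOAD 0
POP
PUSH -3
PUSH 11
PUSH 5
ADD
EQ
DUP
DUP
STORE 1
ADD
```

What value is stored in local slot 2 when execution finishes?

-10

PUSH -60 -> [-60]
PUSH 25  -> [-60, 25]
ADD      -> [-35]
PUSH -6  -> [-35, -6]
MOD      -> [-5]
PUSH -2  -> [-5, -2]
MUL      -> [10]
PUSH 1   -> [10, 1]
NEG      -> [10, -1]
DIV      -> [-10]
STORE 2  -> []
LOAD 2   -> [-10]
LOAD 2   -> [-10, -10]
ADD      -> [-20]
DUP      -> [-20, -20]
STORE 0  -> [-20]
PUSH -9  -> [-20, -9]
MUL      -> [180]
LOAD 0   -> [180, -20]
POP      -> [180]
PUSH -3  -> [180, -3]
PUSH 11  -> [180, -3, 11]
PUSH 5   -> [180, -3, 11, 5]
ADD      -> [180, -3, 16]
EQ       -> [180, 0]
DUP      -> [180, 0, 0]
DUP      -> [180, 0, 0, 0]
STORE 1  -> [180, 0, 0]
ADD      -> [180, 0]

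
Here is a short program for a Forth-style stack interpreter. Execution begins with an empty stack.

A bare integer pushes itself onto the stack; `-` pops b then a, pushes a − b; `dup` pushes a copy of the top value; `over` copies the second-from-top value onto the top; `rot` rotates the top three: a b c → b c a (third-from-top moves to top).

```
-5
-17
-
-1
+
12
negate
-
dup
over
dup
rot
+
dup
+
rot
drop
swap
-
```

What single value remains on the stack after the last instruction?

-5     → -5
-17    → -5 -17
-      → 12
-1     → 12 -1
+      → 11
12     → 11 12
negate → 11 -12
-      → 23
dup    → 23 23
over   → 23 23 23
dup    → 23 23 23 23
rot    → 23 23 23 23
+      → 23 23 46
dup    → 23 23 46 46
+      → 23 23 92
rot    → 23 92 23
drop   → 23 92
swap   → 92 23
-      → 69

69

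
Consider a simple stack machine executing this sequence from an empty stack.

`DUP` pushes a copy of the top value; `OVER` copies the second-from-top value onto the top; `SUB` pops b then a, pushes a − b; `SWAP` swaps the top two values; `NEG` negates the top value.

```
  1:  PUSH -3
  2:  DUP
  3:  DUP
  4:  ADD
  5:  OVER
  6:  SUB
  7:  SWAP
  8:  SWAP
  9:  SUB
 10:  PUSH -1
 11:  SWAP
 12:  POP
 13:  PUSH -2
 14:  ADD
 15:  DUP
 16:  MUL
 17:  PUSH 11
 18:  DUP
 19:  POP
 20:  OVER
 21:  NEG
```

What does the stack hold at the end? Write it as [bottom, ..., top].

[9, 11, -9]

PUSH -3 : -3
DUP     : -3 -3
DUP     : -3 -3 -3
ADD     : -3 -6
OVER    : -3 -6 -3
SUB     : -3 -3
SWAP    : -3 -3
SWAP    : -3 -3
SUB     : 0
PUSH -1 : 0 -1
SWAP    : -1 0
POP     : -1
PUSH -2 : -1 -2
ADD     : -3
DUP     : -3 -3
MUL     : 9
PUSH 11 : 9 11
DUP     : 9 11 11
POP     : 9 11
OVER    : 9 11 9
NEG     : 9 11 -9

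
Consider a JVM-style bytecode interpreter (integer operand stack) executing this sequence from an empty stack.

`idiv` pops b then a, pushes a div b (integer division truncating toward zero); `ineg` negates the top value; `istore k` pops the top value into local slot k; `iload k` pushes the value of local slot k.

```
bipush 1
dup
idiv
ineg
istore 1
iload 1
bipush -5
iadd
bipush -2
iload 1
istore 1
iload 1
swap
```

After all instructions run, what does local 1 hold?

-1

bipush 1  -> 1
dup       -> 1 1
idiv      -> 1
ineg      -> -1
istore 1  -> (empty)
iload 1   -> -1
bipush -5 -> -1 -5
iadd      -> -6
bipush -2 -> -6 -2
iload 1   -> -6 -2 -1
istore 1  -> -6 -2
iload 1   -> -6 -2 -1
swap      -> -6 -1 -2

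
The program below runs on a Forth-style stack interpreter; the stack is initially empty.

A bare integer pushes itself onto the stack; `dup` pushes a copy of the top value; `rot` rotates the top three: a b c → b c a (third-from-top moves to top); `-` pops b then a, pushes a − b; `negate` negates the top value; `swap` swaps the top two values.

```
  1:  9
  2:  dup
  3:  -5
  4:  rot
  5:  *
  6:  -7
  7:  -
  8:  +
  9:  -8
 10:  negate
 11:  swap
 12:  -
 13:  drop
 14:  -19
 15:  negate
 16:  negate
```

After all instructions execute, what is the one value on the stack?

-19

9      -> 9
dup    -> 9 9
-5     -> 9 9 -5
rot    -> 9 -5 9
*      -> 9 -45
-7     -> 9 -45 -7
-      -> 9 -38
+      -> -29
-8     -> -29 -8
negate -> -29 8
swap   -> 8 -29
-      -> 37
drop   -> (empty)
-19    -> -19
negate -> 19
negate -> -19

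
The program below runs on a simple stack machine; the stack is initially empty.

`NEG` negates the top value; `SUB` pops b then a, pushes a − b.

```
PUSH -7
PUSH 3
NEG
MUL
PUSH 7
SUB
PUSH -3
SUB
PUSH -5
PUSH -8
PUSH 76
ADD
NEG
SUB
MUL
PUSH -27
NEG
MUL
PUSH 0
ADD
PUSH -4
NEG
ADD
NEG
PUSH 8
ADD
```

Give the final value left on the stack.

PUSH -7   -7
PUSH 3    -7 3
NEG       -7 -3
MUL       21
PUSH 7    21 7
SUB       14
PUSH -3   14 -3
SUB       17
PUSH -5   17 -5
PUSH -8   17 -5 -8
PUSH 76   17 -5 -8 76
ADD       17 -5 68
NEG       17 -5 -68
SUB       17 63
MUL       1071
PUSH -27  1071 -27
NEG       1071 27
MUL       28917
PUSH 0    28917 0
ADD       28917
PUSH -4   28917 -4
NEG       28917 4
ADD       28921
NEG       -28921
PUSH 8    -28921 8
ADD       -28913

-28913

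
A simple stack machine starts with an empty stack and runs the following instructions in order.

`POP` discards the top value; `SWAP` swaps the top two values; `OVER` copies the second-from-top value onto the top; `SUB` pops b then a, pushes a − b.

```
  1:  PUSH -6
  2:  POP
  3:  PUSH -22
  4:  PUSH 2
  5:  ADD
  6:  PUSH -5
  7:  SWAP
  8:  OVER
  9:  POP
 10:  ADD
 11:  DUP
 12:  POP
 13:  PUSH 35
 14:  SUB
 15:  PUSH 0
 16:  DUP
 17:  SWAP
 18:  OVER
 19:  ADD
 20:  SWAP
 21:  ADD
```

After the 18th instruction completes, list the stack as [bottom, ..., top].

[-60, 0, 0, 0]

PUSH -6  : -6
POP      : (empty)
PUSH -22 : -22
PUSH 2   : -22 2
ADD      : -20
PUSH -5  : -20 -5
SWAP     : -5 -20
OVER     : -5 -20 -5
POP      : -5 -20
ADD      : -25
DUP      : -25 -25
POP      : -25
PUSH 35  : -25 35
SUB      : -60
PUSH 0   : -60 0
DUP      : -60 0 0
SWAP     : -60 0 0
OVER     : -60 0 0 0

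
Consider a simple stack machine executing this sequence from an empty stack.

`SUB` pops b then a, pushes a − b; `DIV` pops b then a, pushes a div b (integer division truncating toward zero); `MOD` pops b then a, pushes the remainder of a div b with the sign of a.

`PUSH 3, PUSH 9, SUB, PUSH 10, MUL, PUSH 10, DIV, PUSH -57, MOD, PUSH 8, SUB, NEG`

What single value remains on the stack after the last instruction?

PUSH 3   → 3
PUSH 9   → 3 9
SUB      → -6
PUSH 10  → -6 10
MUL      → -60
PUSH 10  → -60 10
DIV      → -6
PUSH -57 → -6 -57
MOD      → -6
PUSH 8   → -6 8
SUB      → -14
NEG      → 14

14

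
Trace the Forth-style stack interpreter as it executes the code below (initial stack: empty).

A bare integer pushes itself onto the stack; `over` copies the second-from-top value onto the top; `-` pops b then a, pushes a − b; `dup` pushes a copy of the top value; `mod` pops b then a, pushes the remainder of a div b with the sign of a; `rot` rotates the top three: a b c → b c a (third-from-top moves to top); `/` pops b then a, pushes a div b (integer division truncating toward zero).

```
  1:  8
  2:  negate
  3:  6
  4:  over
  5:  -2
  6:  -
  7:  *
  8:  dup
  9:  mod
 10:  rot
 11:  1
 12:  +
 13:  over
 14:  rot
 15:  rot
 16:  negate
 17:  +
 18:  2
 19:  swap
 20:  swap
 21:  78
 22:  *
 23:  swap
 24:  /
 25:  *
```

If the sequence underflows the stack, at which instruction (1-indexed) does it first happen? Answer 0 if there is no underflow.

10

8      → 8
negate → -8
6      → -8 6
over   → -8 6 -8
-2     → -8 6 -8 -2
-      → -8 6 -6
*      → -8 -36
dup    → -8 -36 -36
mod    → -8 0
rot  — needs 3 operands, stack has 2 → underflow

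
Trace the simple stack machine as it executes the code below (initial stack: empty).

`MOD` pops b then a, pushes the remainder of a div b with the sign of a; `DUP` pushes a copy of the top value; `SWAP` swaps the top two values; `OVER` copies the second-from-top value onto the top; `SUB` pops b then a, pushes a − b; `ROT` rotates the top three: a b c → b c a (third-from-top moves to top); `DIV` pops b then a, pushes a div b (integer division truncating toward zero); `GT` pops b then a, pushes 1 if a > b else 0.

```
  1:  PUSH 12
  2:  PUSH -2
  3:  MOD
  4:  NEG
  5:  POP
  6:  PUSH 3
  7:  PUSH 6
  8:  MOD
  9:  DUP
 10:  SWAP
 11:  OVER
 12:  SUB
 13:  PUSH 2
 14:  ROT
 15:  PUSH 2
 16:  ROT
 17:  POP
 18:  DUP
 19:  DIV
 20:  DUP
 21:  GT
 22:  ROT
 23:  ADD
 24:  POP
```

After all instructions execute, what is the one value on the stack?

PUSH 12  12
PUSH -2  12 -2
MOD      0
NEG      0
POP      (empty)
PUSH 3   3
PUSH 6   3 6
MOD      3
DUP      3 3
SWAP     3 3
OVER     3 3 3
SUB      3 0
PUSH 2   3 0 2
ROT      0 2 3
PUSH 2   0 2 3 2
ROT      0 3 2 2
POP      0 3 2
DUP      0 3 2 2
DIV      0 3 1
DUP      0 3 1 1
GT       0 3 0
ROT      3 0 0
ADD      3 0
POP      3

3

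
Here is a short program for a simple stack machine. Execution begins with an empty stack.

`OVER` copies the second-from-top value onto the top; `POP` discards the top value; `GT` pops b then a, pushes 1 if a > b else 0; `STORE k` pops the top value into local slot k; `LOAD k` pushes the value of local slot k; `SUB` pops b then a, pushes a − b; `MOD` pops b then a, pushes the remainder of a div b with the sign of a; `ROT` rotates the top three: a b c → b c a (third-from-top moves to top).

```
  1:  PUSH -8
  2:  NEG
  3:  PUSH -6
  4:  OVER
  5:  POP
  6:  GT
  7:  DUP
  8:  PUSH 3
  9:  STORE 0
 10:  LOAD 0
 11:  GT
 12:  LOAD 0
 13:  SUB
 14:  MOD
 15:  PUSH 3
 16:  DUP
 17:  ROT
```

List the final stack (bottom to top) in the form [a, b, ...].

PUSH -8 → -8
NEG     → 8
PUSH -6 → 8 -6
OVER    → 8 -6 8
POP     → 8 -6
GT      → 1
DUP     → 1 1
PUSH 3  → 1 1 3
STORE 0 → 1 1
LOAD 0  → 1 1 3
GT      → 1 0
LOAD 0  → 1 0 3
SUB     → 1 -3
MOD     → 1
PUSH 3  → 1 3
DUP     → 1 3 3
ROT     → 3 3 1

[3, 3, 1]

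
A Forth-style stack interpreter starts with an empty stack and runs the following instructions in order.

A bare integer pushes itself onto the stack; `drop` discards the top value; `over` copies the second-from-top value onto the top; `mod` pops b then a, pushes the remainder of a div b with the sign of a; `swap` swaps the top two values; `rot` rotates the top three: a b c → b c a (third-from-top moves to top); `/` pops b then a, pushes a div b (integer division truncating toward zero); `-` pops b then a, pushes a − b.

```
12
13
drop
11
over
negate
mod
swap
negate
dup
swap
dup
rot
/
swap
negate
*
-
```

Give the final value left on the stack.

-1

12      12
13      12 13
drop    12
11      12 11
over    12 11 12
negate  12 11 -12
mod     12 11
swap    11 12
negate  11 -12
dup     11 -12 -12
swap    11 -12 -12
dup     11 -12 -12 -12
rot     11 -12 -12 -12
/       11 -12 1
swap    11 1 -12
negate  11 1 12
*       11 12
-       -1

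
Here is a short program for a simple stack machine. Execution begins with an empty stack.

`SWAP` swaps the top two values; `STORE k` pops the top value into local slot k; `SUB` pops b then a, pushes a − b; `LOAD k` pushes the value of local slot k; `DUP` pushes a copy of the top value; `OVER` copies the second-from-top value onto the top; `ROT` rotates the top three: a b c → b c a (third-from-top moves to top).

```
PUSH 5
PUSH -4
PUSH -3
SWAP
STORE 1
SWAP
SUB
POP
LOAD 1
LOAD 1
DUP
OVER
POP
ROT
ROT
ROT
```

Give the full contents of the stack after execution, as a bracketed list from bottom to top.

[-4, -4, -4]

PUSH 5  → 5
PUSH -4 → 5 -4
PUSH -3 → 5 -4 -3
SWAP    → 5 -3 -4
STORE 1 → 5 -3
SWAP    → -3 5
SUB     → -8
POP     → (empty)
LOAD 1  → -4
LOAD 1  → -4 -4
DUP     → -4 -4 -4
OVER    → -4 -4 -4 -4
POP     → -4 -4 -4
ROT     → -4 -4 -4
ROT     → -4 -4 -4
ROT     → -4 -4 -4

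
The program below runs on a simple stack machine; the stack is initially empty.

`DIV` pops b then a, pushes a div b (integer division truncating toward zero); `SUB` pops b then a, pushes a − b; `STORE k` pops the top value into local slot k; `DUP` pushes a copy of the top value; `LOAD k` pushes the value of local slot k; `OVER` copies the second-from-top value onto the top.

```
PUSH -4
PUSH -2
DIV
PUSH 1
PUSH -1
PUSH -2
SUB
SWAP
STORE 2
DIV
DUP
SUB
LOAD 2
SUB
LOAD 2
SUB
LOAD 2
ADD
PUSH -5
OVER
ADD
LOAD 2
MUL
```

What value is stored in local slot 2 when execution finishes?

PUSH -4  -4
PUSH -2  -4 -2
DIV      2
PUSH 1   2 1
PUSH -1  2 1 -1
PUSH -2  2 1 -1 -2
SUB      2 1 1
SWAP     2 1 1
STORE 2  2 1
DIV      2
DUP      2 2
SUB      0
LOAD 2   0 1
SUB      -1
LOAD 2   -1 1
SUB      -2
LOAD 2   -2 1
ADD      -1
PUSH -5  -1 -5
OVER     -1 -5 -1
ADD      -1 -6
LOAD 2   -1 -6 1
MUL      -1 -6

1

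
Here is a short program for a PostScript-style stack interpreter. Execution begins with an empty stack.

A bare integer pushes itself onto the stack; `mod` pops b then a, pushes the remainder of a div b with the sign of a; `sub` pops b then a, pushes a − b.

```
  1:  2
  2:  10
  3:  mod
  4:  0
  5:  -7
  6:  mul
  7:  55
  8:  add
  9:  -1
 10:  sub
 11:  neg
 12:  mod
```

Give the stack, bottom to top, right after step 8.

2   : 2
10  : 2 10
mod : 2
0   : 2 0
-7  : 2 0 -7
mul : 2 0
55  : 2 0 55
add : 2 55

[2, 55]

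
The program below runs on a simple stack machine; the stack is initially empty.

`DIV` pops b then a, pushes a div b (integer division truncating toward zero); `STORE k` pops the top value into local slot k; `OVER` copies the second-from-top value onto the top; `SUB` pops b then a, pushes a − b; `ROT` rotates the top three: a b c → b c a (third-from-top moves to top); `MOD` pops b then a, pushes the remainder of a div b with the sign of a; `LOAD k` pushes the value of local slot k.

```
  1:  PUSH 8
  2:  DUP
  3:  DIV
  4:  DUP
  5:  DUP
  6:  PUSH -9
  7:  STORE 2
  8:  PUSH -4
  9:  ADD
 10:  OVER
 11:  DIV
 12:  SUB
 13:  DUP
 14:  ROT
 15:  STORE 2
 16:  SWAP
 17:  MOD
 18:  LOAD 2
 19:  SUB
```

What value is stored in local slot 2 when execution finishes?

PUSH 8  : 8
DUP     : 8 8
DIV     : 1
DUP     : 1 1
DUP     : 1 1 1
PUSH -9 : 1 1 1 -9
STORE 2 : 1 1 1
PUSH -4 : 1 1 1 -4
ADD     : 1 1 -3
OVER    : 1 1 -3 1
DIV     : 1 1 -3
SUB     : 1 4
DUP     : 1 4 4
ROT     : 4 4 1
STORE 2 : 4 4
SWAP    : 4 4
MOD     : 0
LOAD 2  : 0 1
SUB     : -1

1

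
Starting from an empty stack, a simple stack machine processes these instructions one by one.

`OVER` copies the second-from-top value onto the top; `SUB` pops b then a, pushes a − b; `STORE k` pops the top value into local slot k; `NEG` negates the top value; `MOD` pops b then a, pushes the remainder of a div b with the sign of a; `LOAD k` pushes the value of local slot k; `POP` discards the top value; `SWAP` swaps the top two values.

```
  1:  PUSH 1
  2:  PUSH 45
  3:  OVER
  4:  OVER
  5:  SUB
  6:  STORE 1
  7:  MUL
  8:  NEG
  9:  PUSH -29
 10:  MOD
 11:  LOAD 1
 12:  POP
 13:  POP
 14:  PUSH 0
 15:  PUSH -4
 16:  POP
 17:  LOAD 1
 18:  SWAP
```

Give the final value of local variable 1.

PUSH 1   : 1
PUSH 45  : 1 45
OVER     : 1 45 1
OVER     : 1 45 1 45
SUB      : 1 45 -44
STORE 1  : 1 45
MUL      : 45
NEG      : -45
PUSH -29 : -45 -29
MOD      : -16
LOAD 1   : -16 -44
POP      : -16
POP      : (empty)
PUSH 0   : 0
PUSH -4  : 0 -4
POP      : 0
LOAD 1   : 0 -44
SWAP     : -44 0

-44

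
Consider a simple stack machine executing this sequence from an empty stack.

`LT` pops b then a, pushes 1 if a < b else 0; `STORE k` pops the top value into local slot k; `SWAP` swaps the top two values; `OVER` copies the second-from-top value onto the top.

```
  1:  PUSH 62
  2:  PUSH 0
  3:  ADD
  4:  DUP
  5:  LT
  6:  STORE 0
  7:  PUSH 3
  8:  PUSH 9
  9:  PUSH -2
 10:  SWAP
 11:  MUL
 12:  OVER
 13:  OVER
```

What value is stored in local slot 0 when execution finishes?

0

PUSH 62 : [62]
PUSH 0  : [62, 0]
ADD     : [62]
DUP     : [62, 62]
LT      : [0]
STORE 0 : []
PUSH 3  : [3]
PUSH 9  : [3, 9]
PUSH -2 : [3, 9, -2]
SWAP    : [3, -2, 9]
MUL     : [3, -18]
OVER    : [3, -18, 3]
OVER    : [3, -18, 3, -18]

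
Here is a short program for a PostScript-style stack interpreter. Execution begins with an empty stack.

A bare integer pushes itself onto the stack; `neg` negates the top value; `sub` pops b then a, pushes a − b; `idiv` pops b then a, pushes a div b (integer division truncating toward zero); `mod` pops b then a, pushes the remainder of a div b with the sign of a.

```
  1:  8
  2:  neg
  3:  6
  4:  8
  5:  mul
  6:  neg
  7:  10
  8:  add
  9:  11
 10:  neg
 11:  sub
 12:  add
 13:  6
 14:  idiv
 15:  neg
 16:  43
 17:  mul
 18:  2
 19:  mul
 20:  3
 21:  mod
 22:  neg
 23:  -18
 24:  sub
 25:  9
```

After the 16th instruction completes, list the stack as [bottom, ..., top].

[5, 43]

8     [8]
neg   [-8]
6     [-8, 6]
8     [-8, 6, 8]
mul   [-8, 48]
neg   [-8, -48]
10    [-8, -48, 10]
add   [-8, -38]
11    [-8, -38, 11]
neg   [-8, -38, -11]
sub   [-8, -27]
add   [-35]
6     [-35, 6]
idiv  [-5]
neg   [5]
43    [5, 43]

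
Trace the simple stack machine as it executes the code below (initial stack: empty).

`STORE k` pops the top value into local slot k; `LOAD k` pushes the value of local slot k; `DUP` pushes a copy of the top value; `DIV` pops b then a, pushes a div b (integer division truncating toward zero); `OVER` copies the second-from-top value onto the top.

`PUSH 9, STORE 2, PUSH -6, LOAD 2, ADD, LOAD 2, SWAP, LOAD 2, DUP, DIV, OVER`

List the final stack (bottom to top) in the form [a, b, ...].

[9, 3, 1, 3]

PUSH 9   9
STORE 2  (empty)
PUSH -6  -6
LOAD 2   -6 9
ADD      3
LOAD 2   3 9
SWAP     9 3
LOAD 2   9 3 9
DUP      9 3 9 9
DIV      9 3 1
OVER     9 3 1 3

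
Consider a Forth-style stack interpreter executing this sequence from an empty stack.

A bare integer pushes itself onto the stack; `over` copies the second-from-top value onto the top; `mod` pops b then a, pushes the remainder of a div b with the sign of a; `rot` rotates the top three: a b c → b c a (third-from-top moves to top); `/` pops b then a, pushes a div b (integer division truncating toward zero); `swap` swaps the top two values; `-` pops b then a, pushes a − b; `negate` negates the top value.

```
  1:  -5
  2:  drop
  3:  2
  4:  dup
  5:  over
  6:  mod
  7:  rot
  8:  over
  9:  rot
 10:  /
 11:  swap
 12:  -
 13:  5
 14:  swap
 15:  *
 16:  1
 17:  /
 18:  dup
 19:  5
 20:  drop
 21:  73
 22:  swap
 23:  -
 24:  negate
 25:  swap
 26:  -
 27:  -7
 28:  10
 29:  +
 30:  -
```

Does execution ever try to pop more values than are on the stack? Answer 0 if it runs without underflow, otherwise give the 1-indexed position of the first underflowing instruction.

-5   → [-5]
drop → []
2    → [2]
dup  → [2, 2]
over → [2, 2, 2]
mod  → [2, 0]
rot  — needs 3 operands, stack has 2 → underflow

7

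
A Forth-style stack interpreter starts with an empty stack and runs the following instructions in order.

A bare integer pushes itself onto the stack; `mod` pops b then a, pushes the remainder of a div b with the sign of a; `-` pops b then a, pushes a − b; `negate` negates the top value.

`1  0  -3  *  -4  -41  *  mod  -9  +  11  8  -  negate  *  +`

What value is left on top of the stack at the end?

28

1      -> 1
0      -> 1 0
-3     -> 1 0 -3
*      -> 1 0
-4     -> 1 0 -4
-41    -> 1 0 -4 -41
*      -> 1 0 164
mod    -> 1 0
-9     -> 1 0 -9
+      -> 1 -9
11     -> 1 -9 11
8      -> 1 -9 11 8
-      -> 1 -9 3
negate -> 1 -9 -3
*      -> 1 27
+      -> 28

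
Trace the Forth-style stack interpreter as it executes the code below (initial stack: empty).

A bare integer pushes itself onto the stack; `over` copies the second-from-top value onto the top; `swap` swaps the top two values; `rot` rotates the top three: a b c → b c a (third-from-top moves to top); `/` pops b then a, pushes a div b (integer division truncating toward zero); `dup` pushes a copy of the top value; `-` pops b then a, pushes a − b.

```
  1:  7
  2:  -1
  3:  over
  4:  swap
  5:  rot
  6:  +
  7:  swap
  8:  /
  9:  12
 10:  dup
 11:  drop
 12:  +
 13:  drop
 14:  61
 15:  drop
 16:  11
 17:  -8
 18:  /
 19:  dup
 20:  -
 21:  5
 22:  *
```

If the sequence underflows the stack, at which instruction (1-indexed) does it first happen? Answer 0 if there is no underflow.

7    : [7]
-1   : [7, -1]
over : [7, -1, 7]
swap : [7, 7, -1]
rot  : [7, -1, 7]
+    : [7, 6]
swap : [6, 7]
/    : [0]
12   : [0, 12]
dup  : [0, 12, 12]
drop : [0, 12]
+    : [12]
drop : []
61   : [61]
drop : []
11   : [11]
-8   : [11, -8]
/    : [-1]
dup  : [-1, -1]
-    : [0]
5    : [0, 5]
*    : [0]

0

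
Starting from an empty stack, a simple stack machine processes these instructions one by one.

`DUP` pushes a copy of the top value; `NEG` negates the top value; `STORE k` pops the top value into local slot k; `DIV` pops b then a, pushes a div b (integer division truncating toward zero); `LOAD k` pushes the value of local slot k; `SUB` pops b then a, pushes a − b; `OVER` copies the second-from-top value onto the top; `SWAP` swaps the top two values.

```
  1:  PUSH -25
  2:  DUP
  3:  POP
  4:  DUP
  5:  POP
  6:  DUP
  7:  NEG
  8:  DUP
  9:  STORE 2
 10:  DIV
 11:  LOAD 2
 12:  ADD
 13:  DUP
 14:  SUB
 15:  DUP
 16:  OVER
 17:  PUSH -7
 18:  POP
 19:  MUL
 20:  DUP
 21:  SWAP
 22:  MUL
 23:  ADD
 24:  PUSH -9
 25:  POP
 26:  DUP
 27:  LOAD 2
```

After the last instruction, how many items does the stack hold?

3

PUSH -25  -25
DUP       -25 -25
POP       -25
DUP       -25 -25
POP       -25
DUP       -25 -25
NEG       -25 25
DUP       -25 25 25
STORE 2   -25 25
DIV       -1
LOAD 2    -1 25
ADD       24
DUP       24 24
SUB       0
DUP       0 0
OVER      0 0 0
PUSH -7   0 0 0 -7
POP       0 0 0
MUL       0 0
DUP       0 0 0
SWAP      0 0 0
MUL       0 0
ADD       0
PUSH -9   0 -9
POP       0
DUP       0 0
LOAD 2    0 0 25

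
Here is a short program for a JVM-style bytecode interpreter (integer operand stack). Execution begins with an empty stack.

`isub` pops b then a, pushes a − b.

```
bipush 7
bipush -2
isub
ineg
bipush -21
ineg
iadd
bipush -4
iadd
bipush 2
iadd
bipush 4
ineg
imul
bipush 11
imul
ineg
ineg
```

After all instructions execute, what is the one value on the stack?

-440

bipush 7    7
bipush -2   7 -2
isub        9
ineg        -9
bipush -21  -9 -21
ineg        -9 21
iadd        12
bipush -4   12 -4
iadd        8
bipush 2    8 2
iadd        10
bipush 4    10 4
ineg        10 -4
imul        -40
bipush 11   -40 11
imul        -440
ineg        440
ineg        -440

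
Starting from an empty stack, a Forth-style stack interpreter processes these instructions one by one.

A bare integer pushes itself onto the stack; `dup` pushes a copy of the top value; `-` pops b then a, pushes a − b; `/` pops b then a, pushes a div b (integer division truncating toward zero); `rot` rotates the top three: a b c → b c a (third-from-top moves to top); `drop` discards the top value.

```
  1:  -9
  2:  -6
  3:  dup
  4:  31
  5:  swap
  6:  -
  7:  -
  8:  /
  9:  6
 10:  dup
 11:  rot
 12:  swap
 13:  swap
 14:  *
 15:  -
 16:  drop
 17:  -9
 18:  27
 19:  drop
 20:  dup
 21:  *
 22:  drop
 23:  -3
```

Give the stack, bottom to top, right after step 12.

-9    -9
-6    -9 -6
dup   -9 -6 -6
31    -9 -6 -6 31
swap  -9 -6 31 -6
-     -9 -6 37
-     -9 -43
/     0
6     0 6
dup   0 6 6
rot   6 6 0
swap  6 0 6

[6, 0, 6]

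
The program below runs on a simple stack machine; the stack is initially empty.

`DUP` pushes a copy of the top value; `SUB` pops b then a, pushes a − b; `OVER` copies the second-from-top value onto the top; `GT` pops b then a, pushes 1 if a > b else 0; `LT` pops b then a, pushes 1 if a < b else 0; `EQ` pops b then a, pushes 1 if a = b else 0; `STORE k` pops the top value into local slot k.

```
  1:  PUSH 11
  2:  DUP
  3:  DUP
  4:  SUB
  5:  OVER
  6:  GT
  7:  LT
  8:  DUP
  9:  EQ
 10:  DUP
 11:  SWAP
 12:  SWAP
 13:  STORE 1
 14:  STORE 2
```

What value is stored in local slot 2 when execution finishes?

PUSH 11 : 11
DUP     : 11 11
DUP     : 11 11 11
SUB     : 11 0
OVER    : 11 0 11
GT      : 11 0
LT      : 0
DUP     : 0 0
EQ      : 1
DUP     : 1 1
SWAP    : 1 1
SWAP    : 1 1
STORE 1 : 1
STORE 2 : (empty)

1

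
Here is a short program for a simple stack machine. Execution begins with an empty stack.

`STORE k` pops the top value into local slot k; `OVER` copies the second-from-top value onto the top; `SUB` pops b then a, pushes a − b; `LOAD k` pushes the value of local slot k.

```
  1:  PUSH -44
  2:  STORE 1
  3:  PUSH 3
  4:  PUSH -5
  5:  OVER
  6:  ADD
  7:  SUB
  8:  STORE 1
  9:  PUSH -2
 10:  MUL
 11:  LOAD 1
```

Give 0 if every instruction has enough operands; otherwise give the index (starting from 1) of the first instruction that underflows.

PUSH -44  [-44]
STORE 1   []
PUSH 3    [3]
PUSH -5   [3, -5]
OVER      [3, -5, 3]
ADD       [3, -2]
SUB       [5]
STORE 1   []
PUSH -2   [-2]
MUL  — needs 2 operands, stack has 1 → underflow

10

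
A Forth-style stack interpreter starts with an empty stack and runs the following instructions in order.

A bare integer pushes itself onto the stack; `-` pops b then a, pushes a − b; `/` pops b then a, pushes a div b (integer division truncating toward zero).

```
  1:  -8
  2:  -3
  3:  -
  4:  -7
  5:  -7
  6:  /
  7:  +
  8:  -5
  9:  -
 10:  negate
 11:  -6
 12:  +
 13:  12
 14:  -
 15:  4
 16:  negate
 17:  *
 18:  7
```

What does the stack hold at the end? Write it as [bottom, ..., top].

[76, 7]

-8      [-8]
-3      [-8, -3]
-       [-5]
-7      [-5, -7]
-7      [-5, -7, -7]
/       [-5, 1]
+       [-4]
-5      [-4, -5]
-       [1]
negate  [-1]
-6      [-1, -6]
+       [-7]
12      [-7, 12]
-       [-19]
4       [-19, 4]
negate  [-19, -4]
*       [76]
7       [76, 7]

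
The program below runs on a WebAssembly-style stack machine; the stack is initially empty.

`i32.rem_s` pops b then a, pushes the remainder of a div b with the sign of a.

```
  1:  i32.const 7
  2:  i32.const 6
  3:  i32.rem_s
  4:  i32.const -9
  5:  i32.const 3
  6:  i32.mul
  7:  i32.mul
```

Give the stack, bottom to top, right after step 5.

[1, -9, 3]

i32.const 7  → [7]
i32.const 6  → [7, 6]
i32.rem_s    → [1]
i32.const -9 → [1, -9]
i32.const 3  → [1, -9, 3]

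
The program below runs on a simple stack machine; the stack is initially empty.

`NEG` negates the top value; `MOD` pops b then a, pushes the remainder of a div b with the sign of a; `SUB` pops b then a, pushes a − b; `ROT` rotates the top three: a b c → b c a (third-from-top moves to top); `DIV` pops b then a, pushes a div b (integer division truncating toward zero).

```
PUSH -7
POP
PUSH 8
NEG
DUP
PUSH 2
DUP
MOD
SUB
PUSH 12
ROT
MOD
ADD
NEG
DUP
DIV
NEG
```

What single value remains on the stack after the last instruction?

-1

PUSH -7 : -7
POP     : (empty)
PUSH 8  : 8
NEG     : -8
DUP     : -8 -8
PUSH 2  : -8 -8 2
DUP     : -8 -8 2 2
MOD     : -8 -8 0
SUB     : -8 -8
PUSH 12 : -8 -8 12
ROT     : -8 12 -8
MOD     : -8 4
ADD     : -4
NEG     : 4
DUP     : 4 4
DIV     : 1
NEG     : -1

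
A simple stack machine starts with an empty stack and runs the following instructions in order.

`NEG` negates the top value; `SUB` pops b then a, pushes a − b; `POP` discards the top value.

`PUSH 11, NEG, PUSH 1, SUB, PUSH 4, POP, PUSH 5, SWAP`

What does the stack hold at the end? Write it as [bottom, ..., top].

PUSH 11 -> 11
NEG     -> -11
PUSH 1  -> -11 1
SUB     -> -12
PUSH 4  -> -12 4
POP     -> -12
PUSH 5  -> -12 5
SWAP    -> 5 -12

[5, -12]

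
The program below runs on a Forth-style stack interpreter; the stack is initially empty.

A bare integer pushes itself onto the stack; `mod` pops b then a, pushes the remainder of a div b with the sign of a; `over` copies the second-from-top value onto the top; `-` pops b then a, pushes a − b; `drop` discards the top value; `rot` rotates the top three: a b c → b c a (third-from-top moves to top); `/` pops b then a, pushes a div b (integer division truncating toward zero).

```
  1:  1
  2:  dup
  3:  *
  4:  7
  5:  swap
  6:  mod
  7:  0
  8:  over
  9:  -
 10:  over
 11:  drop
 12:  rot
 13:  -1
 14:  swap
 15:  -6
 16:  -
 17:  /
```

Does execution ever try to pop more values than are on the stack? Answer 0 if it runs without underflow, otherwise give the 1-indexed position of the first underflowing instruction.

1    : 1
dup  : 1 1
*    : 1
7    : 1 7
swap : 7 1
mod  : 0
0    : 0 0
over : 0 0 0
-    : 0 0
over : 0 0 0
drop : 0 0
rot  — needs 3 operands, stack has 2 → underflow

12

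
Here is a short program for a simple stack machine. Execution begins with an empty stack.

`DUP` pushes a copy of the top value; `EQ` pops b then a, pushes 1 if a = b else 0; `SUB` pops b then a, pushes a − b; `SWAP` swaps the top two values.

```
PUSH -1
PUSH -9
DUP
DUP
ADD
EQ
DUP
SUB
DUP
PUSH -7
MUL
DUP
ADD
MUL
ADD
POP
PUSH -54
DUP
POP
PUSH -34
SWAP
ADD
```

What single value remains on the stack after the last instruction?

PUSH -1  -> [-1]
PUSH -9  -> [-1, -9]
DUP      -> [-1, -9, -9]
DUP      -> [-1, -9, -9, -9]
ADD      -> [-1, -9, -18]
EQ       -> [-1, 0]
DUP      -> [-1, 0, 0]
SUB      -> [-1, 0]
DUP      -> [-1, 0, 0]
PUSH -7  -> [-1, 0, 0, -7]
MUL      -> [-1, 0, 0]
DUP      -> [-1, 0, 0, 0]
ADD      -> [-1, 0, 0]
MUL      -> [-1, 0]
ADD      -> [-1]
POP      -> []
PUSH -54 -> [-54]
DUP      -> [-54, -54]
POP      -> [-54]
PUSH -34 -> [-54, -34]
SWAP     -> [-34, -54]
ADD      -> [-88]

-88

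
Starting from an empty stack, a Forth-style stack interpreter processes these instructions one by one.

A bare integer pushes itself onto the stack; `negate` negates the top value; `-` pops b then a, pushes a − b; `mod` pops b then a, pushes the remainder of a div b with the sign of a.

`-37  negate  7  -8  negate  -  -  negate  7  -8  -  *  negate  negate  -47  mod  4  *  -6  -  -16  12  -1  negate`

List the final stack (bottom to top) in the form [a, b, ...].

[-18, -16, 12, 1]

-37     [-37]
negate  [37]
7       [37, 7]
-8      [37, 7, -8]
negate  [37, 7, 8]
-       [37, -1]
-       [38]
negate  [-38]
7       [-38, 7]
-8      [-38, 7, -8]
-       [-38, 15]
*       [-570]
negate  [570]
negate  [-570]
-47     [-570, -47]
mod     [-6]
4       [-6, 4]
*       [-24]
-6      [-24, -6]
-       [-18]
-16     [-18, -16]
12      [-18, -16, 12]
-1      [-18, -16, 12, -1]
negate  [-18, -16, 12, 1]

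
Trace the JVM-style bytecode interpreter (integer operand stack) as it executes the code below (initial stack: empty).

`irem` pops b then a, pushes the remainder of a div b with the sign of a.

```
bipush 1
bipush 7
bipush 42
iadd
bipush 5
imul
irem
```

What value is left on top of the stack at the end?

bipush 1  → [1]
bipush 7  → [1, 7]
bipush 42 → [1, 7, 42]
iadd      → [1, 49]
bipush 5  → [1, 49, 5]
imul      → [1, 245]
irem      → [1]

1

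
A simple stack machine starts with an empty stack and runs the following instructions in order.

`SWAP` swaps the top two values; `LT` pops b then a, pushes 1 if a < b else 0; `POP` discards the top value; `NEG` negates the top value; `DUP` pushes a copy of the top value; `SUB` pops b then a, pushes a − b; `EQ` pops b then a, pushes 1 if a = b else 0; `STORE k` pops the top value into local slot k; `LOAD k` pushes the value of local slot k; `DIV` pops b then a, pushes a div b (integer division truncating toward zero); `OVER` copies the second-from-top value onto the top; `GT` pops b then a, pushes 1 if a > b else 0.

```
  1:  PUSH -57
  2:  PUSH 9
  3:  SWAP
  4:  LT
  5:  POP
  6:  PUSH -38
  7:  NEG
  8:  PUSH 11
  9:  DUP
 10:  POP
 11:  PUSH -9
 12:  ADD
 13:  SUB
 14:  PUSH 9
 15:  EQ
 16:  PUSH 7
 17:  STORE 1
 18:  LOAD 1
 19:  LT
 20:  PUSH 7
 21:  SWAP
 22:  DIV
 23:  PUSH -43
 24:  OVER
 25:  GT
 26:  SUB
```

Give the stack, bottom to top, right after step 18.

PUSH -57 -> [-57]
PUSH 9   -> [-57, 9]
SWAP     -> [9, -57]
LT       -> [0]
POP      -> []
PUSH -38 -> [-38]
NEG      -> [38]
PUSH 11  -> [38, 11]
DUP      -> [38, 11, 11]
POP      -> [38, 11]
PUSH -9  -> [38, 11, -9]
ADD      -> [38, 2]
SUB      -> [36]
PUSH 9   -> [36, 9]
EQ       -> [0]
PUSH 7   -> [0, 7]
STORE 1  -> [0]
LOAD 1   -> [0, 7]

[0, 7]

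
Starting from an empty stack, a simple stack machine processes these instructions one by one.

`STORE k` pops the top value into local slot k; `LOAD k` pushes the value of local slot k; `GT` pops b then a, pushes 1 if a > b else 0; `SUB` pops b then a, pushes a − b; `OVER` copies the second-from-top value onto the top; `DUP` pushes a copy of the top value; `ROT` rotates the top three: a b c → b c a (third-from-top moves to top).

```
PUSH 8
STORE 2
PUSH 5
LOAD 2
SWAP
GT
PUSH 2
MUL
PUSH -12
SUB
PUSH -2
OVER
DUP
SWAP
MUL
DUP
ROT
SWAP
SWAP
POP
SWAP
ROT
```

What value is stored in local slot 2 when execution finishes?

PUSH 8    [8]
STORE 2   []
PUSH 5    [5]
LOAD 2    [5, 8]
SWAP      [8, 5]
GT        [1]
PUSH 2    [1, 2]
MUL       [2]
PUSH -12  [2, -12]
SUB       [14]
PUSH -2   [14, -2]
OVER      [14, -2, 14]
DUP       [14, -2, 14, 14]
SWAP      [14, -2, 14, 14]
MUL       [14, -2, 196]
DUP       [14, -2, 196, 196]
ROT       [14, 196, 196, -2]
SWAP      [14, 196, -2, 196]
SWAP      [14, 196, 196, -2]
POP       [14, 196, 196]
SWAP      [14, 196, 196]
ROT       [196, 196, 14]

8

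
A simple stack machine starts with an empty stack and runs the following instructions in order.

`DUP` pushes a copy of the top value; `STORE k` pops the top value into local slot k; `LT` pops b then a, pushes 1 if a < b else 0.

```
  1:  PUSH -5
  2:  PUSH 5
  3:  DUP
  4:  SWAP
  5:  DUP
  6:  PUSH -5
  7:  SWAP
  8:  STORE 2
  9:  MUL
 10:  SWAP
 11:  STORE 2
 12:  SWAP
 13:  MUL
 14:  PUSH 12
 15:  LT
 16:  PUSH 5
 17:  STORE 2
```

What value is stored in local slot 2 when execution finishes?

PUSH -5  [-5]
PUSH 5   [-5, 5]
DUP      [-5, 5, 5]
SWAP     [-5, 5, 5]
DUP      [-5, 5, 5, 5]
PUSH -5  [-5, 5, 5, 5, -5]
SWAP     [-5, 5, 5, -5, 5]
STORE 2  [-5, 5, 5, -5]
MUL      [-5, 5, -25]
SWAP     [-5, -25, 5]
STORE 2  [-5, -25]
SWAP     [-25, -5]
MUL      [125]
PUSH 12  [125, 12]
LT       [0]
PUSH 5   [0, 5]
STORE 2  [0]

5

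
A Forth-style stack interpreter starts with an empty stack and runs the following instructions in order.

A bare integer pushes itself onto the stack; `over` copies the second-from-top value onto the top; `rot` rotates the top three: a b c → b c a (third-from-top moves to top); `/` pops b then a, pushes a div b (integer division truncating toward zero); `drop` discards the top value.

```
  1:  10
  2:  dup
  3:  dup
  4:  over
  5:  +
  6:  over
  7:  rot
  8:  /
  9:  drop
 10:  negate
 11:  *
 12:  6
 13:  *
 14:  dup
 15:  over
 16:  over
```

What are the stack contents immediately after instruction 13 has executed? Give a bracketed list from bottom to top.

10      [10]
dup     [10, 10]
dup     [10, 10, 10]
over    [10, 10, 10, 10]
+       [10, 10, 20]
over    [10, 10, 20, 10]
rot     [10, 20, 10, 10]
/       [10, 20, 1]
drop    [10, 20]
negate  [10, -20]
*       [-200]
6       [-200, 6]
*       [-1200]

[-1200]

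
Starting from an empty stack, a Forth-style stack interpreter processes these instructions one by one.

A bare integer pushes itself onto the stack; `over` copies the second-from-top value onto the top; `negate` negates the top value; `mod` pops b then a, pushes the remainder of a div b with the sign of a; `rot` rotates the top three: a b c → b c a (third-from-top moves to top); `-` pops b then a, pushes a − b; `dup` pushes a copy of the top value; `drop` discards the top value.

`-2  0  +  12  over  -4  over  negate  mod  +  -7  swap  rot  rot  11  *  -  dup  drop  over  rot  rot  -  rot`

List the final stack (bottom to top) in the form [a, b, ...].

[-2, -91, -2]

-2     : [-2]
0      : [-2, 0]
+      : [-2]
12     : [-2, 12]
over   : [-2, 12, -2]
-4     : [-2, 12, -2, -4]
over   : [-2, 12, -2, -4, -2]
negate : [-2, 12, -2, -4, 2]
mod    : [-2, 12, -2, 0]
+      : [-2, 12, -2]
-7     : [-2, 12, -2, -7]
swap   : [-2, 12, -7, -2]
rot    : [-2, -7, -2, 12]
rot    : [-2, -2, 12, -7]
11     : [-2, -2, 12, -7, 11]
*      : [-2, -2, 12, -77]
-      : [-2, -2, 89]
dup    : [-2, -2, 89, 89]
drop   : [-2, -2, 89]
over   : [-2, -2, 89, -2]
rot    : [-2, 89, -2, -2]
rot    : [-2, -2, -2, 89]
-      : [-2, -2, -91]
rot    : [-2, -91, -2]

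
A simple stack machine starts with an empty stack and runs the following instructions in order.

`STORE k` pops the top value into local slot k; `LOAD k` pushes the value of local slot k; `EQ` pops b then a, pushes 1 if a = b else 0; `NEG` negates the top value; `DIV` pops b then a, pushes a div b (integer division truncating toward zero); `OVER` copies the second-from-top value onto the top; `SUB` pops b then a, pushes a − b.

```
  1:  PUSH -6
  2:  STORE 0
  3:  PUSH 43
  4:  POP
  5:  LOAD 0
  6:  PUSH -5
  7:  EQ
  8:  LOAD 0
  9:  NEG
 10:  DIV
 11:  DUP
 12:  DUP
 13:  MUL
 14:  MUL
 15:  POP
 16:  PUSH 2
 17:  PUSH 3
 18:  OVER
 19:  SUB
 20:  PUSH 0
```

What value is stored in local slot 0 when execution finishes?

PUSH -6  [-6]
STORE 0  []
PUSH 43  [43]
POP      []
LOAD 0   [-6]
PUSH -5  [-6, -5]
EQ       [0]
LOAD 0   [0, -6]
NEG      [0, 6]
DIV      [0]
DUP      [0, 0]
DUP      [0, 0, 0]
MUL      [0, 0]
MUL      [0]
POP      []
PUSH 2   [2]
PUSH 3   [2, 3]
OVER     [2, 3, 2]
SUB      [2, 1]
PUSH 0   [2, 1, 0]

-6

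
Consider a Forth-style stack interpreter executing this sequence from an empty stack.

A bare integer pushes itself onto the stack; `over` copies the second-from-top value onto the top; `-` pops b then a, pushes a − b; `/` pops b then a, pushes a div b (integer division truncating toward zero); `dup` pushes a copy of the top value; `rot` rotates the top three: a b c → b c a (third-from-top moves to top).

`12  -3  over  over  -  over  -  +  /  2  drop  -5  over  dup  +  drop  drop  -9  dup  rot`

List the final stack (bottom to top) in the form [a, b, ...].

12   -> [12]
-3   -> [12, -3]
over -> [12, -3, 12]
over -> [12, -3, 12, -3]
-    -> [12, -3, 15]
over -> [12, -3, 15, -3]
-    -> [12, -3, 18]
+    -> [12, 15]
/    -> [0]
2    -> [0, 2]
drop -> [0]
-5   -> [0, -5]
over -> [0, -5, 0]
dup  -> [0, -5, 0, 0]
+    -> [0, -5, 0]
drop -> [0, -5]
drop -> [0]
-9   -> [0, -9]
dup  -> [0, -9, -9]
rot  -> [-9, -9, 0]

[-9, -9, 0]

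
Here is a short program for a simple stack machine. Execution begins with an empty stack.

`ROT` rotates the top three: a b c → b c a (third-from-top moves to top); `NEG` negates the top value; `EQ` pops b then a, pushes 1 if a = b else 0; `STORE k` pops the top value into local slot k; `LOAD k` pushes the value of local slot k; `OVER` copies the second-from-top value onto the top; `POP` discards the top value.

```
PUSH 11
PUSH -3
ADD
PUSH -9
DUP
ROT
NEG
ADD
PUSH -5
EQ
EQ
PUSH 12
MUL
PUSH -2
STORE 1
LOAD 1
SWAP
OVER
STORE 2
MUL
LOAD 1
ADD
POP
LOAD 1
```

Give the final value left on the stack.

PUSH 11 : 11
PUSH -3 : 11 -3
ADD     : 8
PUSH -9 : 8 -9
DUP     : 8 -9 -9
ROT     : -9 -9 8
NEG     : -9 -9 -8
ADD     : -9 -17
PUSH -5 : -9 -17 -5
EQ      : -9 0
EQ      : 0
PUSH 12 : 0 12
MUL     : 0
PUSH -2 : 0 -2
STORE 1 : 0
LOAD 1  : 0 -2
SWAP    : -2 0
OVER    : -2 0 -2
STORE 2 : -2 0
MUL     : 0
LOAD 1  : 0 -2
ADD     : -2
POP     : (empty)
LOAD 1  : -2

-2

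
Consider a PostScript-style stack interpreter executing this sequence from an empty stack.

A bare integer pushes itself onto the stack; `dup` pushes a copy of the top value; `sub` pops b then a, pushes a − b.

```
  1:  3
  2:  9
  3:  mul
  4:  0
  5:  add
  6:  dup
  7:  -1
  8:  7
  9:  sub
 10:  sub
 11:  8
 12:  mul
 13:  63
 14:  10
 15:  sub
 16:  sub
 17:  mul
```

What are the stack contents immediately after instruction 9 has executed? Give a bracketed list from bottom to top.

3    3
9    3 9
mul  27
0    27 0
add  27
dup  27 27
-1   27 27 -1
7    27 27 -1 7
sub  27 27 -8

[27, 27, -8]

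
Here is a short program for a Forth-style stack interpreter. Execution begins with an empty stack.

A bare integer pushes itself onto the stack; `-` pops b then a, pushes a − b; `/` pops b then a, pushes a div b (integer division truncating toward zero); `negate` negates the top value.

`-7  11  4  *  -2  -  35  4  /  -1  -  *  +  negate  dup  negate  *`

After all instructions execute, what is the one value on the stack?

-165649

-7     -> [-7]
11     -> [-7, 11]
4      -> [-7, 11, 4]
*      -> [-7, 44]
-2     -> [-7, 44, -2]
-      -> [-7, 46]
35     -> [-7, 46, 35]
4      -> [-7, 46, 35, 4]
/      -> [-7, 46, 8]
-1     -> [-7, 46, 8, -1]
-      -> [-7, 46, 9]
*      -> [-7, 414]
+      -> [407]
negate -> [-407]
dup    -> [-407, -407]
negate -> [-407, 407]
*      -> [-165649]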